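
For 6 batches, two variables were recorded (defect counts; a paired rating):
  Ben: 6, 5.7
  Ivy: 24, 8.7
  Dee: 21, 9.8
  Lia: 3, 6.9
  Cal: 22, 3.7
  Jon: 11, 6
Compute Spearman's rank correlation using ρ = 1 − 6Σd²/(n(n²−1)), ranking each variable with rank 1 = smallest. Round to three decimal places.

Ranks of variable 1: 2, 6, 4, 1, 5, 3
Ranks of variable 2: 2, 5, 6, 4, 1, 3
d = r₁ − r₂: 0, 1, -2, -3, 4, 0
d²: 0, 1, 4, 9, 16, 0; Σd² = 30
ρ = 1 − 6·30/(6·35) = 1 − 180/210 = 0.143

0.143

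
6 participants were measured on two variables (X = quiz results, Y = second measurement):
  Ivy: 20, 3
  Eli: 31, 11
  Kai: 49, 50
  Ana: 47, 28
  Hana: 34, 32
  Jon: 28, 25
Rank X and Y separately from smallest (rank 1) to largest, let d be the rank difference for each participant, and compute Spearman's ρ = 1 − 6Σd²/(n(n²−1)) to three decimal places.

Ranks of variable 1: 1, 3, 6, 5, 4, 2
Ranks of variable 2: 1, 2, 6, 4, 5, 3
d = r₁ − r₂: 0, 1, 0, 1, -1, -1
d²: 0, 1, 0, 1, 1, 1; Σd² = 4
ρ = 1 − 6·4/(6·35) = 1 − 24/210 = 0.886

0.886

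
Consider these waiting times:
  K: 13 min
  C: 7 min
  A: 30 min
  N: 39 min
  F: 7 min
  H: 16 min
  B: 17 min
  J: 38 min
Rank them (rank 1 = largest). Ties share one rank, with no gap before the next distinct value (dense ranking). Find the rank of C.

7

Sorted (descending): 39, 38, 30, 17, 16, 13, 7, 7
The 2 values of 7 share dense rank 7.
Remaining distinct values take the next consecutive integers.
C has value 7 min → rank 7.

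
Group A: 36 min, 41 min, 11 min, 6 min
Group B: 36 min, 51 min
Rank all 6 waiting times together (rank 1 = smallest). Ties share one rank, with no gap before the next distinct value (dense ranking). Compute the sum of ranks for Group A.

10

Sorted (ascending): 6, 11, 36, 36, 41, 51
The 2 values of 36 share dense rank 3.
Remaining distinct values take the next consecutive integers.
Group A values → pooled ranks: 36→3, 41→4, 11→2, 6→1
Rank sum = 3 + 4 + 2 + 1 = 10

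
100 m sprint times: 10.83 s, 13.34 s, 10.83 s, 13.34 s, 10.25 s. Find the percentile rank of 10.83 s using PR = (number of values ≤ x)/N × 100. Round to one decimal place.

60.0

N = 5.
Strictly below 10.83: 1. Equal to 10.83: 2.
PR = 3/5 × 100 = 60.0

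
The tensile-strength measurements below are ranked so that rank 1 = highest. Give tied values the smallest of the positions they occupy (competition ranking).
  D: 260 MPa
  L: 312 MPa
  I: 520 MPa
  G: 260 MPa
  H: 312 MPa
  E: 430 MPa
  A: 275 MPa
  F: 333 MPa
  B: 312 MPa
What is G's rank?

Sorted (descending): 520, 430, 333, 312, 312, 312, 275, 260, 260
The 3 values of 312 occupy positions 4–6 → each gets rank 4.
The 2 values of 260 occupy positions 8–9 → each gets rank 8.
G has value 260 MPa → rank 8.

8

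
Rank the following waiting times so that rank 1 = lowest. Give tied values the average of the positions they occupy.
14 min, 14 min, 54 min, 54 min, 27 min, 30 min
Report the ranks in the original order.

1.5, 1.5, 5.5, 5.5, 3, 4

Sorted (ascending): 14, 14, 27, 30, 54, 54
The 2 values of 14 occupy positions 1–2 → average rank (1+2)/2 = 1.5.
The 2 values of 54 occupy positions 5–6 → average rank (5+6)/2 = 5.5.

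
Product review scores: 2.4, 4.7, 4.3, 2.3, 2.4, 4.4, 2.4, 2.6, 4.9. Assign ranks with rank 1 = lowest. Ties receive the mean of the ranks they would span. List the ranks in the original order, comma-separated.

Sorted (ascending): 2.3, 2.4, 2.4, 2.4, 2.6, 4.3, 4.4, 4.7, 4.9
The 3 values of 2.4 occupy positions 2–4 → average rank 3.

3, 8, 6, 1, 3, 7, 3, 5, 9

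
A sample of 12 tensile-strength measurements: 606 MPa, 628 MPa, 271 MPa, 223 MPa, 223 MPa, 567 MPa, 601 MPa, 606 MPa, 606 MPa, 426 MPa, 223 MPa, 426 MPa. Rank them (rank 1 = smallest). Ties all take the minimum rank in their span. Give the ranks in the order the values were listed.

9, 12, 4, 1, 1, 7, 8, 9, 9, 5, 1, 5

Sorted (ascending): 223, 223, 223, 271, 426, 426, 567, 601, 606, 606, 606, 628
The 3 values of 223 occupy positions 1–3 → each gets rank 1.
The 2 values of 426 occupy positions 5–6 → each gets rank 5.
The 3 values of 606 occupy positions 9–11 → each gets rank 9.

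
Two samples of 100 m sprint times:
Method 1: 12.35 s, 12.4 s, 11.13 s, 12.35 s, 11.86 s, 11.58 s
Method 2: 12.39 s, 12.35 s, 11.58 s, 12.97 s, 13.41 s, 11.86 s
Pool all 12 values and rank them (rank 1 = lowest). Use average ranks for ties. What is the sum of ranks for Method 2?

46

Sorted (ascending): 11.13, 11.58, 11.58, 11.86, 11.86, 12.35, 12.35, 12.35, 12.39, 12.4, 12.97, 13.41
The 2 values of 11.58 occupy positions 2–3 → average rank (2+3)/2 = 2.5.
The 2 values of 11.86 occupy positions 4–5 → average rank (4+5)/2 = 4.5.
The 3 values of 12.35 occupy positions 6–8 → average rank 7.
Method 2 values → pooled ranks: 12.39→9, 12.35→7, 11.58→2.5, 12.97→11, 13.41→12, 11.86→4.5
Rank sum = 9 + 7 + 2.5 + 11 + 12 + 4.5 = 46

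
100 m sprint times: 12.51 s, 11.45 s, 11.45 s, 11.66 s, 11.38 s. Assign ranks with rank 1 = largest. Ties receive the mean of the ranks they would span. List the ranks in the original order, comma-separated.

1, 3.5, 3.5, 2, 5

Sorted (descending): 12.51, 11.66, 11.45, 11.45, 11.38
The 2 values of 11.45 occupy positions 3–4 → average rank (3+4)/2 = 3.5.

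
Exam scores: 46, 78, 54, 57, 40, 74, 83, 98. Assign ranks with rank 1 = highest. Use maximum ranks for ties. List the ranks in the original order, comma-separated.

Sorted (descending): 98, 83, 78, 74, 57, 54, 46, 40
No ties — each value takes its position as its rank.

7, 3, 6, 5, 8, 4, 2, 1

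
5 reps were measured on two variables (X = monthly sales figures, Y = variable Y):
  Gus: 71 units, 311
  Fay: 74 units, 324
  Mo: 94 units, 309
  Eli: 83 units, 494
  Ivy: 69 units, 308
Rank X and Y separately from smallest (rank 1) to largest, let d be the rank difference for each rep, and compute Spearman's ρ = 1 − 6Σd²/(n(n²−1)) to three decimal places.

0.400

Ranks of variable 1: 2, 3, 5, 4, 1
Ranks of variable 2: 3, 4, 2, 5, 1
d = r₁ − r₂: -1, -1, 3, -1, 0
d²: 1, 1, 9, 1, 0; Σd² = 12
ρ = 1 − 6·12/(5·24) = 1 − 72/120 = 0.400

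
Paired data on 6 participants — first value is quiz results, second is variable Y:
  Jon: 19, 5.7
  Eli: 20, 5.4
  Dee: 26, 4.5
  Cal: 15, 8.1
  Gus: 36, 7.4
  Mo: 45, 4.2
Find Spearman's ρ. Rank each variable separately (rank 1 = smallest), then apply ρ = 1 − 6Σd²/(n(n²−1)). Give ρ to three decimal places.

Ranks of variable 1: 2, 3, 4, 1, 5, 6
Ranks of variable 2: 4, 3, 2, 6, 5, 1
d = r₁ − r₂: -2, 0, 2, -5, 0, 5
d²: 4, 0, 4, 25, 0, 25; Σd² = 58
ρ = 1 − 6·58/(6·35) = 1 − 348/210 = -0.657

-0.657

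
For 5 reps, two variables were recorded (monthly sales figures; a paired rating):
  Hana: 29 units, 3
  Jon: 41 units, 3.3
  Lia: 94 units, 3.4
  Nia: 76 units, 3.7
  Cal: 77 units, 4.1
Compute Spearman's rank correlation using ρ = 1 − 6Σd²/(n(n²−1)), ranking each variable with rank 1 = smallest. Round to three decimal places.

0.700

Ranks of variable 1: 1, 2, 5, 3, 4
Ranks of variable 2: 1, 2, 3, 4, 5
d = r₁ − r₂: 0, 0, 2, -1, -1
d²: 0, 0, 4, 1, 1; Σd² = 6
ρ = 1 − 6·6/(5·24) = 1 − 36/120 = 0.700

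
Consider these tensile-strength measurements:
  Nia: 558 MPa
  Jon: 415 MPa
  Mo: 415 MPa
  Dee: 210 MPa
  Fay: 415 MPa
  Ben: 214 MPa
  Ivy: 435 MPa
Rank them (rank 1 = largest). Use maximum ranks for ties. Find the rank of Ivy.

2

Sorted (descending): 558, 435, 415, 415, 415, 214, 210
The 3 values of 415 occupy positions 3–5 → each gets rank 5.
Ivy has value 435 MPa → rank 2.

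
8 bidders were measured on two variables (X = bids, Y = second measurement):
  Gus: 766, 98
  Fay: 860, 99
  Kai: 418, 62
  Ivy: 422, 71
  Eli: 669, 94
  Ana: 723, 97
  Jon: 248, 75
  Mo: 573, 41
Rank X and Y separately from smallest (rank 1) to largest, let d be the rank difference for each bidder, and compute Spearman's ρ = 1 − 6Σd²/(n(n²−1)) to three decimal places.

0.786

Ranks of variable 1: 7, 8, 2, 3, 5, 6, 1, 4
Ranks of variable 2: 7, 8, 2, 3, 5, 6, 4, 1
d = r₁ − r₂: 0, 0, 0, 0, 0, 0, -3, 3
d²: 0, 0, 0, 0, 0, 0, 9, 9; Σd² = 18
ρ = 1 − 6·18/(8·63) = 1 − 108/504 = 0.786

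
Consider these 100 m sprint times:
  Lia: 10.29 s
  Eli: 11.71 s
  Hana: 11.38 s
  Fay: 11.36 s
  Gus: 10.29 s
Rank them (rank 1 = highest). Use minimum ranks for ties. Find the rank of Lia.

Sorted (descending): 11.71, 11.38, 11.36, 10.29, 10.29
The 2 values of 10.29 occupy positions 4–5 → each gets rank 4.
Lia has value 10.29 s → rank 4.

4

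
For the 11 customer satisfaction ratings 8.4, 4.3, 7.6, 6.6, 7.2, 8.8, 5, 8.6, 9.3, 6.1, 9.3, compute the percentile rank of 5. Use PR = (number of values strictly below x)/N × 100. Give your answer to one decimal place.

9.1

N = 11.
Strictly below 5: 1. Equal to 5: 1.
PR = 1/11 × 100 = 9.1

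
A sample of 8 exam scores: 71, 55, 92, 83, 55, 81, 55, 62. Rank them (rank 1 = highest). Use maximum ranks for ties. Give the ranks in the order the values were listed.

Sorted (descending): 92, 83, 81, 71, 62, 55, 55, 55
The 3 values of 55 occupy positions 6–8 → each gets rank 8.

4, 8, 1, 2, 8, 3, 8, 5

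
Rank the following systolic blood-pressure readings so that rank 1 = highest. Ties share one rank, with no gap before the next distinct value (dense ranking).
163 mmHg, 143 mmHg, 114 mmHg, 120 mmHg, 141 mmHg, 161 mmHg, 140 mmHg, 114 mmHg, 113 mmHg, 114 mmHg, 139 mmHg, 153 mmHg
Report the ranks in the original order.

1, 4, 9, 8, 5, 2, 6, 9, 10, 9, 7, 3

Sorted (descending): 163, 161, 153, 143, 141, 140, 139, 120, 114, 114, 114, 113
The 3 values of 114 share dense rank 9.
Remaining distinct values take the next consecutive integers.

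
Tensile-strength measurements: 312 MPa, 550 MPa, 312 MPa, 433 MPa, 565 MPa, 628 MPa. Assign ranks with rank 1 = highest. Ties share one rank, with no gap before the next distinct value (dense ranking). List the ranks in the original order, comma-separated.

5, 3, 5, 4, 2, 1

Sorted (descending): 628, 565, 550, 433, 312, 312
The 2 values of 312 share dense rank 5.
Remaining distinct values take the next consecutive integers.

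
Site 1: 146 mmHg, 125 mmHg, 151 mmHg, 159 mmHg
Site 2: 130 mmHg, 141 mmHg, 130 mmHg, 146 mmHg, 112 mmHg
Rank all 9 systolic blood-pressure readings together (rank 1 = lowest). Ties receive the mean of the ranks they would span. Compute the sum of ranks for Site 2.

Sorted (ascending): 112, 125, 130, 130, 141, 146, 146, 151, 159
The 2 values of 130 occupy positions 3–4 → average rank (3+4)/2 = 3.5.
The 2 values of 146 occupy positions 6–7 → average rank (6+7)/2 = 6.5.
Site 2 values → pooled ranks: 130→3.5, 141→5, 130→3.5, 146→6.5, 112→1
Rank sum = 3.5 + 5 + 3.5 + 6.5 + 1 = 19.5

19.5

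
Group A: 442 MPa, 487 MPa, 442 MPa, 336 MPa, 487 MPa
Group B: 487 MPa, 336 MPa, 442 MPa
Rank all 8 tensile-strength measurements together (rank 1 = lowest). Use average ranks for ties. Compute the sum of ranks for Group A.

23.5

Sorted (ascending): 336, 336, 442, 442, 442, 487, 487, 487
The 2 values of 336 occupy positions 1–2 → average rank (1+2)/2 = 1.5.
The 3 values of 442 occupy positions 3–5 → average rank 4.
The 3 values of 487 occupy positions 6–8 → average rank 7.
Group A values → pooled ranks: 442→4, 487→7, 442→4, 336→1.5, 487→7
Rank sum = 4 + 7 + 4 + 1.5 + 7 = 23.5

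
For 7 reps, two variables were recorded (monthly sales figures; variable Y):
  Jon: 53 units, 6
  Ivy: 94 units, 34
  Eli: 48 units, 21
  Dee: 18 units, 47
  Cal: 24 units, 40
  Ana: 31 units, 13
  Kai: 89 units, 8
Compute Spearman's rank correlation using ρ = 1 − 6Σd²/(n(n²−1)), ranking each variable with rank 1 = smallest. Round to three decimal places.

Ranks of variable 1: 5, 7, 4, 1, 2, 3, 6
Ranks of variable 2: 1, 5, 4, 7, 6, 3, 2
d = r₁ − r₂: 4, 2, 0, -6, -4, 0, 4
d²: 16, 4, 0, 36, 16, 0, 16; Σd² = 88
ρ = 1 − 6·88/(7·48) = 1 − 528/336 = -0.571

-0.571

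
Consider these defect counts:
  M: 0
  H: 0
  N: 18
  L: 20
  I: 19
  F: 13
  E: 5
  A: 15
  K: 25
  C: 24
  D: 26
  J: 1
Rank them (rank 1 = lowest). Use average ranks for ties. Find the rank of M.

Sorted (ascending): 0, 0, 1, 5, 13, 15, 18, 19, 20, 24, 25, 26
The 2 values of 0 occupy positions 1–2 → average rank (1+2)/2 = 1.5.
M has value 0 → rank 1.5.

1.5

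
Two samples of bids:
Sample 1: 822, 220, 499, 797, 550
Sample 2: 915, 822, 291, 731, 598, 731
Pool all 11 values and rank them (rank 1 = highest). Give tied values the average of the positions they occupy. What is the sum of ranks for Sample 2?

31.5

Sorted (descending): 915, 822, 822, 797, 731, 731, 598, 550, 499, 291, 220
The 2 values of 822 occupy positions 2–3 → average rank (2+3)/2 = 2.5.
The 2 values of 731 occupy positions 5–6 → average rank (5+6)/2 = 5.5.
Sample 2 values → pooled ranks: 915→1, 822→2.5, 291→10, 731→5.5, 598→7, 731→5.5
Rank sum = 1 + 2.5 + 10 + 5.5 + 7 + 5.5 = 31.5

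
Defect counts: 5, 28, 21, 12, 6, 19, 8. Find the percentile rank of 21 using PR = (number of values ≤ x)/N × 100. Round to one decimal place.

85.7

N = 7.
Strictly below 21: 5. Equal to 21: 1.
PR = 6/7 × 100 = 85.7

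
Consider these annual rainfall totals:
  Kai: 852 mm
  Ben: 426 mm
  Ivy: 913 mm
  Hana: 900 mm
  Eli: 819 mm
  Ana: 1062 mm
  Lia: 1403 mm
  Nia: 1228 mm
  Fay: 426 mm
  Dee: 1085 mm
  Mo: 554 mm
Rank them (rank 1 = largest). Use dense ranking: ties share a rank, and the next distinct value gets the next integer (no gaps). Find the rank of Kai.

7

Sorted (descending): 1403, 1228, 1085, 1062, 913, 900, 852, 819, 554, 426, 426
The 2 values of 426 share dense rank 10.
Remaining distinct values take the next consecutive integers.
Kai has value 852 mm → rank 7.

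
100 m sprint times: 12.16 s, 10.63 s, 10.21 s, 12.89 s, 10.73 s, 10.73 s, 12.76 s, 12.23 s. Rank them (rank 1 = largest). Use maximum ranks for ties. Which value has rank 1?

12.89

Sorted (descending): 12.89, 12.76, 12.23, 12.16, 10.73, 10.73, 10.63, 10.21
The 2 values of 10.73 occupy positions 5–6 → each gets rank 6.
Rank 1 → value 12.89.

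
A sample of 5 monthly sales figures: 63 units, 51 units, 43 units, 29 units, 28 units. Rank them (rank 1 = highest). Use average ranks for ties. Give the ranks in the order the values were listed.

Sorted (descending): 63, 51, 43, 29, 28
No ties — each value takes its position as its rank.

1, 2, 3, 4, 5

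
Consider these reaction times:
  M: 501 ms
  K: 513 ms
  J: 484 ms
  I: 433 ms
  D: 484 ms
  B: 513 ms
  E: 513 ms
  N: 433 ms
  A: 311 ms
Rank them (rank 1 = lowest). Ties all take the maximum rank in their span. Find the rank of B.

9

Sorted (ascending): 311, 433, 433, 484, 484, 501, 513, 513, 513
The 2 values of 433 occupy positions 2–3 → each gets rank 3.
The 2 values of 484 occupy positions 4–5 → each gets rank 5.
The 3 values of 513 occupy positions 7–9 → each gets rank 9.
B has value 513 ms → rank 9.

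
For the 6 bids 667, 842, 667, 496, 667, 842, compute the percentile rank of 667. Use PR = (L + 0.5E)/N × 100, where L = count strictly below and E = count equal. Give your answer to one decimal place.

N = 6.
Strictly below 667: 1. Equal to 667: 3.
PR = (1 + 0.5·3)/6 × 100 = 41.7

41.7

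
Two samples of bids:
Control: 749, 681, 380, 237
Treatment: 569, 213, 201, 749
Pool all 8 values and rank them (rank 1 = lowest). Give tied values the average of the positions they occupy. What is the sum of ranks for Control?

Sorted (ascending): 201, 213, 237, 380, 569, 681, 749, 749
The 2 values of 749 occupy positions 7–8 → average rank (7+8)/2 = 7.5.
Control values → pooled ranks: 749→7.5, 681→6, 380→4, 237→3
Rank sum = 7.5 + 6 + 4 + 3 = 20.5

20.5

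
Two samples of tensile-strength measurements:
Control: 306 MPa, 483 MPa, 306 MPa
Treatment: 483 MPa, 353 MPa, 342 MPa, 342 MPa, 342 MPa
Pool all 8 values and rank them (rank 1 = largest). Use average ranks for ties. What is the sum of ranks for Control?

Sorted (descending): 483, 483, 353, 342, 342, 342, 306, 306
The 2 values of 483 occupy positions 1–2 → average rank (1+2)/2 = 1.5.
The 3 values of 342 occupy positions 4–6 → average rank 5.
The 2 values of 306 occupy positions 7–8 → average rank (7+8)/2 = 7.5.
Control values → pooled ranks: 306→7.5, 483→1.5, 306→7.5
Rank sum = 7.5 + 1.5 + 7.5 = 16.5

16.5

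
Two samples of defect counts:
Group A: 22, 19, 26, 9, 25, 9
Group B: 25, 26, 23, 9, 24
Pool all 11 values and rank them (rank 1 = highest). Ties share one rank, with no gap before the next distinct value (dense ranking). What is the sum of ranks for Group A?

28

Sorted (descending): 26, 26, 25, 25, 24, 23, 22, 19, 9, 9, 9
The 2 values of 26 share dense rank 1.
The 2 values of 25 share dense rank 2.
The 3 values of 9 share dense rank 7.
Remaining distinct values take the next consecutive integers.
Group A values → pooled ranks: 22→5, 19→6, 26→1, 9→7, 25→2, 9→7
Rank sum = 5 + 6 + 1 + 7 + 2 + 7 = 28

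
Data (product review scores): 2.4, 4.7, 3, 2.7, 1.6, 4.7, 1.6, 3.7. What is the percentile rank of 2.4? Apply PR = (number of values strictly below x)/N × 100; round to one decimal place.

25.0

N = 8.
Strictly below 2.4: 2. Equal to 2.4: 1.
PR = 2/8 × 100 = 25.0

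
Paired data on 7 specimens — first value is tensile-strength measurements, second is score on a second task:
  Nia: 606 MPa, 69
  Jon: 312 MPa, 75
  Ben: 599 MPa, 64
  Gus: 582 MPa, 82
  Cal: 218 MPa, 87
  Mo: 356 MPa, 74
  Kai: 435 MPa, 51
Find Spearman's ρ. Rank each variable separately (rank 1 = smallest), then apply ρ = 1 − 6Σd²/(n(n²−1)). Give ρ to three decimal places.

-0.571

Ranks of variable 1: 7, 2, 6, 5, 1, 3, 4
Ranks of variable 2: 3, 5, 2, 6, 7, 4, 1
d = r₁ − r₂: 4, -3, 4, -1, -6, -1, 3
d²: 16, 9, 16, 1, 36, 1, 9; Σd² = 88
ρ = 1 − 6·88/(7·48) = 1 − 528/336 = -0.571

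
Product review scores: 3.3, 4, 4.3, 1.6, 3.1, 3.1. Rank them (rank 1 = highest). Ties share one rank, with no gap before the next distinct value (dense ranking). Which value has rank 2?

Sorted (descending): 4.3, 4, 3.3, 3.1, 3.1, 1.6
The 2 values of 3.1 share dense rank 4.
Remaining distinct values take the next consecutive integers.
Rank 2 → value 4.

4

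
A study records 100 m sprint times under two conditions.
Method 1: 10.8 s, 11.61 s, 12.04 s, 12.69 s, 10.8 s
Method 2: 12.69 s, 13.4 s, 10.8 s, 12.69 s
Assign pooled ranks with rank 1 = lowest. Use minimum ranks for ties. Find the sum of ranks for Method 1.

Sorted (ascending): 10.8, 10.8, 10.8, 11.61, 12.04, 12.69, 12.69, 12.69, 13.4
The 3 values of 10.8 occupy positions 1–3 → each gets rank 1.
The 3 values of 12.69 occupy positions 6–8 → each gets rank 6.
Method 1 values → pooled ranks: 10.8→1, 11.61→4, 12.04→5, 12.69→6, 10.8→1
Rank sum = 1 + 4 + 5 + 6 + 1 = 17

17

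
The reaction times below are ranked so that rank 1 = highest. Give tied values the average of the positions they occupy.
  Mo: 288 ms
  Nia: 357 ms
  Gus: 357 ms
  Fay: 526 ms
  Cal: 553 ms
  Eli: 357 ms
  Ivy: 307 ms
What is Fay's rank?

Sorted (descending): 553, 526, 357, 357, 357, 307, 288
The 3 values of 357 occupy positions 3–5 → average rank 4.
Fay has value 526 ms → rank 2.

2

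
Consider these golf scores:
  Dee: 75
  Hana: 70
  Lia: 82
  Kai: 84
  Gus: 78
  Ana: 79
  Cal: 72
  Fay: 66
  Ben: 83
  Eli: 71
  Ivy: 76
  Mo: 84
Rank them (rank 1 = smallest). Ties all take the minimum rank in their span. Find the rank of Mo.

11

Sorted (ascending): 66, 70, 71, 72, 75, 76, 78, 79, 82, 83, 84, 84
The 2 values of 84 occupy positions 11–12 → each gets rank 11.
Mo has value 84 → rank 11.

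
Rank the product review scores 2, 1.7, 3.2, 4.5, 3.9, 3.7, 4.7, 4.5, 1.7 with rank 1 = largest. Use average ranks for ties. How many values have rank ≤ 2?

1

Sorted (descending): 4.7, 4.5, 4.5, 3.9, 3.7, 3.2, 2, 1.7, 1.7
The 2 values of 4.5 occupy positions 2–3 → average rank (2+3)/2 = 2.5.
The 2 values of 1.7 occupy positions 8–9 → average rank (8+9)/2 = 8.5.
Ranks ≤ 2: {1} → 1 value.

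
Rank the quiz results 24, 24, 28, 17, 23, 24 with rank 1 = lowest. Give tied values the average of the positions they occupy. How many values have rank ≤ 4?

5

Sorted (ascending): 17, 23, 24, 24, 24, 28
The 3 values of 24 occupy positions 3–5 → average rank 4.
Ranks ≤ 4: {1, 2, 4, 4, 4} → 5 values.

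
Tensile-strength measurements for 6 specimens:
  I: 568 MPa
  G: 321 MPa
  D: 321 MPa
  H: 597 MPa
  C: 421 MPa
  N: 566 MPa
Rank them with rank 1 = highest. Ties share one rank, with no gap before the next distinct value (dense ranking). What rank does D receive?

5

Sorted (descending): 597, 568, 566, 421, 321, 321
The 2 values of 321 share dense rank 5.
Remaining distinct values take the next consecutive integers.
D has value 321 MPa → rank 5.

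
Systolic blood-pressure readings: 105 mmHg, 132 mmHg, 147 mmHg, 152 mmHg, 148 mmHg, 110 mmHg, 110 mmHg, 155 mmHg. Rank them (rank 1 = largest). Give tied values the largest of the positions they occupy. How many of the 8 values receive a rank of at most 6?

5

Sorted (descending): 155, 152, 148, 147, 132, 110, 110, 105
The 2 values of 110 occupy positions 6–7 → each gets rank 7.
Ranks ≤ 6: {1, 2, 3, 4, 5} → 5 values.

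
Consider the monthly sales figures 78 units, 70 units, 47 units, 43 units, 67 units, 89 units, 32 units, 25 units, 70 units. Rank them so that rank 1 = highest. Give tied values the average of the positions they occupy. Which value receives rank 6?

Sorted (descending): 89, 78, 70, 70, 67, 47, 43, 32, 25
The 2 values of 70 occupy positions 3–4 → average rank (3+4)/2 = 3.5.
Rank 6 → value 47.

47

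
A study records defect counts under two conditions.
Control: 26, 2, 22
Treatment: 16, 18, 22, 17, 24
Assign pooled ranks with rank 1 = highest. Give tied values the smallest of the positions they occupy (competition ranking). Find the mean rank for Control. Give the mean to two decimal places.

Sorted (descending): 26, 24, 22, 22, 18, 17, 16, 2
The 2 values of 22 occupy positions 3–4 → each gets rank 3.
Control values → pooled ranks: 26→1, 2→8, 22→3
Mean rank = (1 + 8 + 3) / 3 = 4.00

4.00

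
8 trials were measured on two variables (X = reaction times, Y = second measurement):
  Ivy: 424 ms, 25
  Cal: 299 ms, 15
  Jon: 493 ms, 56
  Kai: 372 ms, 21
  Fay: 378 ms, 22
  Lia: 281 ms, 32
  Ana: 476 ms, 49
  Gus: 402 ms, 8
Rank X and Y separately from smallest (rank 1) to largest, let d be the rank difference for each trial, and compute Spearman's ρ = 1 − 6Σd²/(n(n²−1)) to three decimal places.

Ranks of variable 1: 6, 2, 8, 3, 4, 1, 7, 5
Ranks of variable 2: 5, 2, 8, 3, 4, 6, 7, 1
d = r₁ − r₂: 1, 0, 0, 0, 0, -5, 0, 4
d²: 1, 0, 0, 0, 0, 25, 0, 16; Σd² = 42
ρ = 1 − 6·42/(8·63) = 1 − 252/504 = 0.500

0.500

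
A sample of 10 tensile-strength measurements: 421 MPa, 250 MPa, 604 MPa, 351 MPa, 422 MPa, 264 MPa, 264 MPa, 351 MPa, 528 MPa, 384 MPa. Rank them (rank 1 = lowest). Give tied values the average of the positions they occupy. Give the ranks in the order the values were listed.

Sorted (ascending): 250, 264, 264, 351, 351, 384, 421, 422, 528, 604
The 2 values of 264 occupy positions 2–3 → average rank (2+3)/2 = 2.5.
The 2 values of 351 occupy positions 4–5 → average rank (4+5)/2 = 4.5.

7, 1, 10, 4.5, 8, 2.5, 2.5, 4.5, 9, 6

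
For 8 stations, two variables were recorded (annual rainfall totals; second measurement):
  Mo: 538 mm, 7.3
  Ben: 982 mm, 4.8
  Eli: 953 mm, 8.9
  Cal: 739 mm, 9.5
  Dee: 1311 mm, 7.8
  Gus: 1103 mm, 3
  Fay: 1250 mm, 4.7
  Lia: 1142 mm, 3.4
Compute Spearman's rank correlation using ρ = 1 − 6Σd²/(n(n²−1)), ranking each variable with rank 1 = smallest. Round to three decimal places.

-0.429

Ranks of variable 1: 1, 4, 3, 2, 8, 5, 7, 6
Ranks of variable 2: 5, 4, 7, 8, 6, 1, 3, 2
d = r₁ − r₂: -4, 0, -4, -6, 2, 4, 4, 4
d²: 16, 0, 16, 36, 4, 16, 16, 16; Σd² = 120
ρ = 1 − 6·120/(8·63) = 1 − 720/504 = -0.429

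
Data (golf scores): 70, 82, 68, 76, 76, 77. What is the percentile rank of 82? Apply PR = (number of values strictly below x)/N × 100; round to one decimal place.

N = 6.
Strictly below 82: 5. Equal to 82: 1.
PR = 5/6 × 100 = 83.3

83.3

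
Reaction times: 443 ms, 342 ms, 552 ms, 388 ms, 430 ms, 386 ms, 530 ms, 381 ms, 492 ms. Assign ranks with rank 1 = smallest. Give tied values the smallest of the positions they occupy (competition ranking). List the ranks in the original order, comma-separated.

Sorted (ascending): 342, 381, 386, 388, 430, 443, 492, 530, 552
No ties — each value takes its position as its rank.

6, 1, 9, 4, 5, 3, 8, 2, 7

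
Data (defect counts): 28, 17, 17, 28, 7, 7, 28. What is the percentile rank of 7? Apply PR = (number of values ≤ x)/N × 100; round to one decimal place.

N = 7.
Strictly below 7: 0. Equal to 7: 2.
PR = 2/7 × 100 = 28.6

28.6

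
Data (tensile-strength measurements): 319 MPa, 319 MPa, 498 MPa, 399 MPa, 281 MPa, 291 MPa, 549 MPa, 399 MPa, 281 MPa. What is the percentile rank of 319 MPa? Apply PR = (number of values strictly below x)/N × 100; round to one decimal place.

33.3

N = 9.
Strictly below 319: 3. Equal to 319: 2.
PR = 3/9 × 100 = 33.3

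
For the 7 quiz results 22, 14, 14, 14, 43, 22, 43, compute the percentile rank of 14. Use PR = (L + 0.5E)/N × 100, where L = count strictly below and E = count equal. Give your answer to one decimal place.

21.4

N = 7.
Strictly below 14: 0. Equal to 14: 3.
PR = (0 + 0.5·3)/7 × 100 = 21.4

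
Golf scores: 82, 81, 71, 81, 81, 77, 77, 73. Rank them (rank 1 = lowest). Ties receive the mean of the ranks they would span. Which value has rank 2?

Sorted (ascending): 71, 73, 77, 77, 81, 81, 81, 82
The 2 values of 77 occupy positions 3–4 → average rank (3+4)/2 = 3.5.
The 3 values of 81 occupy positions 5–7 → average rank 6.
Rank 2 → value 73.

73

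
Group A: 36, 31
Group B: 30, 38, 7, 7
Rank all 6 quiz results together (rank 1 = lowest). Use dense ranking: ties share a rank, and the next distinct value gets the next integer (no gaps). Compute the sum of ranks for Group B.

9

Sorted (ascending): 7, 7, 30, 31, 36, 38
The 2 values of 7 share dense rank 1.
Remaining distinct values take the next consecutive integers.
Group B values → pooled ranks: 30→2, 38→5, 7→1, 7→1
Rank sum = 2 + 5 + 1 + 1 = 9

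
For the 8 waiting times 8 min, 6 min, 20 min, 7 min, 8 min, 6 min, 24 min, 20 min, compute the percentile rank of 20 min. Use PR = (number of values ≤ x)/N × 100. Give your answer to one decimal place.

87.5

N = 8.
Strictly below 20: 5. Equal to 20: 2.
PR = 7/8 × 100 = 87.5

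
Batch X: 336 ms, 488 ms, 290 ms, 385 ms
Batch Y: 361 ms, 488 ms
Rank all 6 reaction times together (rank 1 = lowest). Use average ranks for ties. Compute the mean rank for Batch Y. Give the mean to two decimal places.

4.25

Sorted (ascending): 290, 336, 361, 385, 488, 488
The 2 values of 488 occupy positions 5–6 → average rank (5+6)/2 = 5.5.
Batch Y values → pooled ranks: 361→3, 488→5.5
Mean rank = (3 + 5.5) / 2 = 4.25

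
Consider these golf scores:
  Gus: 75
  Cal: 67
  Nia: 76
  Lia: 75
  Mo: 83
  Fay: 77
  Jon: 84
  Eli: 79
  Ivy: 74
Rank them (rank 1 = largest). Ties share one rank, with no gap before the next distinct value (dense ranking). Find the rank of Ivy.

7

Sorted (descending): 84, 83, 79, 77, 76, 75, 75, 74, 67
The 2 values of 75 share dense rank 6.
Remaining distinct values take the next consecutive integers.
Ivy has value 74 → rank 7.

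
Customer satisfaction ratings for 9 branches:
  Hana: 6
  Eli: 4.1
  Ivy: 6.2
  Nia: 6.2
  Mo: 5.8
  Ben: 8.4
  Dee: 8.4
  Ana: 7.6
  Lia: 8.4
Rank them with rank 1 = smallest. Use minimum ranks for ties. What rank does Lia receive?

7

Sorted (ascending): 4.1, 5.8, 6, 6.2, 6.2, 7.6, 8.4, 8.4, 8.4
The 2 values of 6.2 occupy positions 4–5 → each gets rank 4.
The 3 values of 8.4 occupy positions 7–9 → each gets rank 7.
Lia has value 8.4 → rank 7.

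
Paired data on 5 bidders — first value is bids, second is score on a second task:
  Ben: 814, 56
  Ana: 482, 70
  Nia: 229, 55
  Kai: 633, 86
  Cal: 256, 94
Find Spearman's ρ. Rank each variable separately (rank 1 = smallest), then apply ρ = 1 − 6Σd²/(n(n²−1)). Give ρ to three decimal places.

Ranks of variable 1: 5, 3, 1, 4, 2
Ranks of variable 2: 2, 3, 1, 4, 5
d = r₁ − r₂: 3, 0, 0, 0, -3
d²: 9, 0, 0, 0, 9; Σd² = 18
ρ = 1 − 6·18/(5·24) = 1 − 108/120 = 0.100

0.100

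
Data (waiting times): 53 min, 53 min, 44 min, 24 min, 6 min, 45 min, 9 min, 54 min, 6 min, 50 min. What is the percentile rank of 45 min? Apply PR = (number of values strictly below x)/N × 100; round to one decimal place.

50.0

N = 10.
Strictly below 45: 5. Equal to 45: 1.
PR = 5/10 × 100 = 50.0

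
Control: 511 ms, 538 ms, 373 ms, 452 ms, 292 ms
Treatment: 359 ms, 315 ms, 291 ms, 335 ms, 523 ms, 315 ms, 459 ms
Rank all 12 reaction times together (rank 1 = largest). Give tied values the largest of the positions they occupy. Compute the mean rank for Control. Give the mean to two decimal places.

Sorted (descending): 538, 523, 511, 459, 452, 373, 359, 335, 315, 315, 292, 291
The 2 values of 315 occupy positions 9–10 → each gets rank 10.
Control values → pooled ranks: 511→3, 538→1, 373→6, 452→5, 292→11
Mean rank = (3 + 1 + 6 + 5 + 11) / 5 = 5.20

5.20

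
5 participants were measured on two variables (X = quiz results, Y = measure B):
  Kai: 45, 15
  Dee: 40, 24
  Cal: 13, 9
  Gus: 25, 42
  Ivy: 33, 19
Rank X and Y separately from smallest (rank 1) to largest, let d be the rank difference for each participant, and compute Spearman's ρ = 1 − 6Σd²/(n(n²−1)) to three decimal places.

Ranks of variable 1: 5, 4, 1, 2, 3
Ranks of variable 2: 2, 4, 1, 5, 3
d = r₁ − r₂: 3, 0, 0, -3, 0
d²: 9, 0, 0, 9, 0; Σd² = 18
ρ = 1 − 6·18/(5·24) = 1 − 108/120 = 0.100

0.100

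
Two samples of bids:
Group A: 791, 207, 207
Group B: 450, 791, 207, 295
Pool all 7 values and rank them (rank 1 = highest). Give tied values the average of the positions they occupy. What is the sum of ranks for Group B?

14.5

Sorted (descending): 791, 791, 450, 295, 207, 207, 207
The 2 values of 791 occupy positions 1–2 → average rank (1+2)/2 = 1.5.
The 3 values of 207 occupy positions 5–7 → average rank 6.
Group B values → pooled ranks: 450→3, 791→1.5, 207→6, 295→4
Rank sum = 3 + 1.5 + 6 + 4 = 14.5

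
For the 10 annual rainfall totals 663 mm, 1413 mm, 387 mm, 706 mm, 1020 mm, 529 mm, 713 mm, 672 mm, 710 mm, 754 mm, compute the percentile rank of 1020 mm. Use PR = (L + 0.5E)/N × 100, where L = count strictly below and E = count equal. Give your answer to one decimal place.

85.0

N = 10.
Strictly below 1020: 8. Equal to 1020: 1.
PR = (8 + 0.5·1)/10 × 100 = 85.0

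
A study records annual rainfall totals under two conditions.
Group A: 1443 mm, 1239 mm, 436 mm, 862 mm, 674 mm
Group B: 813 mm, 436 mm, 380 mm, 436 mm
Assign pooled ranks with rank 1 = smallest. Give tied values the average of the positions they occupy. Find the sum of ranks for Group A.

Sorted (ascending): 380, 436, 436, 436, 674, 813, 862, 1239, 1443
The 3 values of 436 occupy positions 2–4 → average rank 3.
Group A values → pooled ranks: 1443→9, 1239→8, 436→3, 862→7, 674→5
Rank sum = 9 + 8 + 3 + 7 + 5 = 32

32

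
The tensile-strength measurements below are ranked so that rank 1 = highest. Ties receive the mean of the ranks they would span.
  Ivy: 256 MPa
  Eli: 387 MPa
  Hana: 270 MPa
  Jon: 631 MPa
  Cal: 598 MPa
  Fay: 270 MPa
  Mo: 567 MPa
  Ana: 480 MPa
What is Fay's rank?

6.5

Sorted (descending): 631, 598, 567, 480, 387, 270, 270, 256
The 2 values of 270 occupy positions 6–7 → average rank (6+7)/2 = 6.5.
Fay has value 270 MPa → rank 6.5.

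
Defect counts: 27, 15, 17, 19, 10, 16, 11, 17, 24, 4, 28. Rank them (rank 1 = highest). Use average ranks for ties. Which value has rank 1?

28

Sorted (descending): 28, 27, 24, 19, 17, 17, 16, 15, 11, 10, 4
The 2 values of 17 occupy positions 5–6 → average rank (5+6)/2 = 5.5.
Rank 1 → value 28.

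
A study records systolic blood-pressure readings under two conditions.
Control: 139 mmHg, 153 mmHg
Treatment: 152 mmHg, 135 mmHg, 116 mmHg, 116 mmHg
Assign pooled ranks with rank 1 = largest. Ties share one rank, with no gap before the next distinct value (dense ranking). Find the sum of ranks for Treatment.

16

Sorted (descending): 153, 152, 139, 135, 116, 116
The 2 values of 116 share dense rank 5.
Remaining distinct values take the next consecutive integers.
Treatment values → pooled ranks: 152→2, 135→4, 116→5, 116→5
Rank sum = 2 + 4 + 5 + 5 = 16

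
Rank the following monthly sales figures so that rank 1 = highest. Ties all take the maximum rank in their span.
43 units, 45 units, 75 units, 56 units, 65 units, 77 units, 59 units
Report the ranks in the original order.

7, 6, 2, 5, 3, 1, 4

Sorted (descending): 77, 75, 65, 59, 56, 45, 43
No ties — each value takes its position as its rank.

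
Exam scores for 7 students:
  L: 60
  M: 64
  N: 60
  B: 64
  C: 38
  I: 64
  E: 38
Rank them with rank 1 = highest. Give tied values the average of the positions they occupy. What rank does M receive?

Sorted (descending): 64, 64, 64, 60, 60, 38, 38
The 3 values of 64 occupy positions 1–3 → average rank 2.
The 2 values of 60 occupy positions 4–5 → average rank (4+5)/2 = 4.5.
The 2 values of 38 occupy positions 6–7 → average rank (6+7)/2 = 6.5.
M has value 64 → rank 2.

2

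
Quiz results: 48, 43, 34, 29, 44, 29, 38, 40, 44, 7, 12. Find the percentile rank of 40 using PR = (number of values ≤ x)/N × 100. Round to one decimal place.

63.6

N = 11.
Strictly below 40: 6. Equal to 40: 1.
PR = 7/11 × 100 = 63.6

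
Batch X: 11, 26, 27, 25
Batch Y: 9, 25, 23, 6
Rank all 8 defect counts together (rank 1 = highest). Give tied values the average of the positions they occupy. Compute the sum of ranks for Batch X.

Sorted (descending): 27, 26, 25, 25, 23, 11, 9, 6
The 2 values of 25 occupy positions 3–4 → average rank (3+4)/2 = 3.5.
Batch X values → pooled ranks: 11→6, 26→2, 27→1, 25→3.5
Rank sum = 6 + 2 + 1 + 3.5 = 12.5

12.5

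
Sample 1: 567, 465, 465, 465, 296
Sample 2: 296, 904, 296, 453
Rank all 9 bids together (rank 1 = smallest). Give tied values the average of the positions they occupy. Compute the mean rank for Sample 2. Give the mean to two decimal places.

4.25

Sorted (ascending): 296, 296, 296, 453, 465, 465, 465, 567, 904
The 3 values of 296 occupy positions 1–3 → average rank 2.
The 3 values of 465 occupy positions 5–7 → average rank 6.
Sample 2 values → pooled ranks: 296→2, 904→9, 296→2, 453→4
Mean rank = (2 + 9 + 2 + 4) / 4 = 4.25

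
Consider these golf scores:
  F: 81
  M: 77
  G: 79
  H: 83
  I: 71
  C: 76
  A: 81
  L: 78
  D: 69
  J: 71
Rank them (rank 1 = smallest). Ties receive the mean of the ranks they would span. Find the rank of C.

4

Sorted (ascending): 69, 71, 71, 76, 77, 78, 79, 81, 81, 83
The 2 values of 71 occupy positions 2–3 → average rank (2+3)/2 = 2.5.
The 2 values of 81 occupy positions 8–9 → average rank (8+9)/2 = 8.5.
C has value 76 → rank 4.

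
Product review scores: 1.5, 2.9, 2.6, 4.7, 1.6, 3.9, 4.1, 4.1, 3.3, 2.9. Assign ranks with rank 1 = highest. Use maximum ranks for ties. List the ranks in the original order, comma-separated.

10, 7, 8, 1, 9, 4, 3, 3, 5, 7

Sorted (descending): 4.7, 4.1, 4.1, 3.9, 3.3, 2.9, 2.9, 2.6, 1.6, 1.5
The 2 values of 4.1 occupy positions 2–3 → each gets rank 3.
The 2 values of 2.9 occupy positions 6–7 → each gets rank 7.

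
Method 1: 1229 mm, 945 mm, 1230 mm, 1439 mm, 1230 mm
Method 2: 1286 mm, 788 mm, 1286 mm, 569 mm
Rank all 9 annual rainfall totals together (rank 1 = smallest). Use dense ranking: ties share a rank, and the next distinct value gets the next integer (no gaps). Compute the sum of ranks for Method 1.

24

Sorted (ascending): 569, 788, 945, 1229, 1230, 1230, 1286, 1286, 1439
The 2 values of 1230 share dense rank 5.
The 2 values of 1286 share dense rank 6.
Remaining distinct values take the next consecutive integers.
Method 1 values → pooled ranks: 1229→4, 945→3, 1230→5, 1439→7, 1230→5
Rank sum = 4 + 3 + 5 + 7 + 5 = 24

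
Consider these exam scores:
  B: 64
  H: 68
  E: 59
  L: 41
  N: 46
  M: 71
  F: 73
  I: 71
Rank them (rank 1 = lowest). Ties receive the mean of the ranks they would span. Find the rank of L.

1

Sorted (ascending): 41, 46, 59, 64, 68, 71, 71, 73
The 2 values of 71 occupy positions 6–7 → average rank (6+7)/2 = 6.5.
L has value 41 → rank 1.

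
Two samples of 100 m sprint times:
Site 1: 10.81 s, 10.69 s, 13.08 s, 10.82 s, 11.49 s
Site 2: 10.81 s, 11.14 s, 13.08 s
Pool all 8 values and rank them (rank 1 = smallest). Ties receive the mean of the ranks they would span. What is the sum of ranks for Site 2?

Sorted (ascending): 10.69, 10.81, 10.81, 10.82, 11.14, 11.49, 13.08, 13.08
The 2 values of 10.81 occupy positions 2–3 → average rank (2+3)/2 = 2.5.
The 2 values of 13.08 occupy positions 7–8 → average rank (7+8)/2 = 7.5.
Site 2 values → pooled ranks: 10.81→2.5, 11.14→5, 13.08→7.5
Rank sum = 2.5 + 5 + 7.5 = 15

15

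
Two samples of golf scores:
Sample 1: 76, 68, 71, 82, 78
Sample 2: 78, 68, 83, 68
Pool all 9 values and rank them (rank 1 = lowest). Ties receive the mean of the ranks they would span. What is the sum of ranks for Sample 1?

25.5

Sorted (ascending): 68, 68, 68, 71, 76, 78, 78, 82, 83
The 3 values of 68 occupy positions 1–3 → average rank 2.
The 2 values of 78 occupy positions 6–7 → average rank (6+7)/2 = 6.5.
Sample 1 values → pooled ranks: 76→5, 68→2, 71→4, 82→8, 78→6.5
Rank sum = 5 + 2 + 4 + 8 + 6.5 = 25.5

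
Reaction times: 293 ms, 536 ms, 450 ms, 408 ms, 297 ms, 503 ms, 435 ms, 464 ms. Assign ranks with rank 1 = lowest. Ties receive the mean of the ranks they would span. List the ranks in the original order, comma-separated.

1, 8, 5, 3, 2, 7, 4, 6

Sorted (ascending): 293, 297, 408, 435, 450, 464, 503, 536
No ties — each value takes its position as its rank.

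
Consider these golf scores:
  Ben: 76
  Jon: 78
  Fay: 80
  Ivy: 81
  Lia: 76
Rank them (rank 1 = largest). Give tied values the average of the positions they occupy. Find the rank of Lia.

4.5

Sorted (descending): 81, 80, 78, 76, 76
The 2 values of 76 occupy positions 4–5 → average rank (4+5)/2 = 4.5.
Lia has value 76 → rank 4.5.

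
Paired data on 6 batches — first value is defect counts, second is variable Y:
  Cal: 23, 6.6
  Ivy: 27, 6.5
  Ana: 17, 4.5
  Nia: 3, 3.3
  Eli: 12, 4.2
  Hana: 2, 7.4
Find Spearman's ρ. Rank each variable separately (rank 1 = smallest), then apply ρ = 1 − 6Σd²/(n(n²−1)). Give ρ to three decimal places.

0.086

Ranks of variable 1: 5, 6, 4, 2, 3, 1
Ranks of variable 2: 5, 4, 3, 1, 2, 6
d = r₁ − r₂: 0, 2, 1, 1, 1, -5
d²: 0, 4, 1, 1, 1, 25; Σd² = 32
ρ = 1 − 6·32/(6·35) = 1 − 192/210 = 0.086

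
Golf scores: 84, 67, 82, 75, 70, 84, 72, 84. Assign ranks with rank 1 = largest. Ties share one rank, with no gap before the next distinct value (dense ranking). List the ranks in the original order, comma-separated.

Sorted (descending): 84, 84, 84, 82, 75, 72, 70, 67
The 3 values of 84 share dense rank 1.
Remaining distinct values take the next consecutive integers.

1, 6, 2, 3, 5, 1, 4, 1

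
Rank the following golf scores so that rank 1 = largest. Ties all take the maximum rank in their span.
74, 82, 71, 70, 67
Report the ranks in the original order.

2, 1, 3, 4, 5

Sorted (descending): 82, 74, 71, 70, 67
No ties — each value takes its position as its rank.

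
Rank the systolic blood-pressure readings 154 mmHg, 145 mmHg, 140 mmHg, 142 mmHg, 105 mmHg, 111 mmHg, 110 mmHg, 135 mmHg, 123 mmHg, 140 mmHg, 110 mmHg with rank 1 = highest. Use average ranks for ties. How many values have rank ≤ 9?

8

Sorted (descending): 154, 145, 142, 140, 140, 135, 123, 111, 110, 110, 105
The 2 values of 140 occupy positions 4–5 → average rank (4+5)/2 = 4.5.
The 2 values of 110 occupy positions 9–10 → average rank (9+10)/2 = 9.5.
Ranks ≤ 9: {1, 2, 3, 4.5, 4.5, 6, 7, 8} → 8 values.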